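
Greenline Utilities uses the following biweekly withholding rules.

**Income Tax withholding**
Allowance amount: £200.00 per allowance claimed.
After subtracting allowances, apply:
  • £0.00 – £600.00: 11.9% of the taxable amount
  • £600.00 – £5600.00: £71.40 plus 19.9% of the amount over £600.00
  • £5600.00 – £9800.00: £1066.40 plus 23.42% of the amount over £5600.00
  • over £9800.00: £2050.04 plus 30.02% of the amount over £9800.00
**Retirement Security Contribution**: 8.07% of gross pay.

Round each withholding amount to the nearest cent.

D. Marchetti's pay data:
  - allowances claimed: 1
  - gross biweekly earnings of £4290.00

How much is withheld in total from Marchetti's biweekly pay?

Income Tax: taxable = £4290.00 − 1×£200.00 = £4090.00
  £71.40 + 19.9% × (£4090.00 − £600.00) = £71.40 + 19.9% × £3490.00 = £765.91
Retirement Security Contribution: 8.07% × £4290.00 = £346.20
Total: £765.91 + £346.20 = £1112.11

£1112.11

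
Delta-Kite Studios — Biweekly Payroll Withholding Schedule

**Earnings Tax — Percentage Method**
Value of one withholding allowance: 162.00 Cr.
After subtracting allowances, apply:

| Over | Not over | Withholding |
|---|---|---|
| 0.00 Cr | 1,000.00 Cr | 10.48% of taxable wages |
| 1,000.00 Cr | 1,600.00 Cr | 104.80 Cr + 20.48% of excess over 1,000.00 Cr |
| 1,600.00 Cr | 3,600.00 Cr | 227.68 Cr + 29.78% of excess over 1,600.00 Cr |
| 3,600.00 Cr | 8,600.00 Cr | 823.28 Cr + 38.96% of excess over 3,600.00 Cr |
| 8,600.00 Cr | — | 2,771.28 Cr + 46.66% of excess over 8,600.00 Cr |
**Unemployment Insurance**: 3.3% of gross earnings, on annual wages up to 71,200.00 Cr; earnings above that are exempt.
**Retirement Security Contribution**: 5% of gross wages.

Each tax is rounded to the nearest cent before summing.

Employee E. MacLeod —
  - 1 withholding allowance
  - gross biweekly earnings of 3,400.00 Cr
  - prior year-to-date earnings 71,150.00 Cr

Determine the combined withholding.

Earnings Tax: taxable = 3,400.00 Cr − 1×162.00 Cr = 3,238.00 Cr
  227.68 Cr + 29.78% × (3,238.00 Cr − 1,600.00 Cr) = 227.68 Cr + 29.78% × 1,638.00 Cr = 715.48 Cr
Unemployment Insurance: cap 71,200.00 Cr − YTD 71,150.00 Cr = 50.00 Cr subject; 3.3% × 50.00 Cr = 1.65 Cr
Retirement Security Contribution: 5% × 3,400.00 Cr = 170.00 Cr
Total: 715.48 Cr + 1.65 Cr + 170.00 Cr = 887.13 Cr

887.13 Cr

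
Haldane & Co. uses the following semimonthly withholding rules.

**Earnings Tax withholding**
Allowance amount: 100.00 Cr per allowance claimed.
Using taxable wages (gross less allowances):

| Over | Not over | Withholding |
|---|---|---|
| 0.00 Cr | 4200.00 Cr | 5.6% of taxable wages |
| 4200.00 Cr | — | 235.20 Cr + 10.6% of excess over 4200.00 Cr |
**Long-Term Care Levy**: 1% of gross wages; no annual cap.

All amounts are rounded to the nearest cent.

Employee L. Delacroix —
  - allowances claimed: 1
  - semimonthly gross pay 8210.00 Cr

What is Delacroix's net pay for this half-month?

Earnings Tax: taxable = 8210.00 Cr − 1×100.00 Cr = 8110.00 Cr
  235.20 Cr + 10.6% × (8110.00 Cr − 4200.00 Cr) = 235.20 Cr + 10.6% × 3910.00 Cr = 649.66 Cr
Long-Term Care Levy: 1% × 8210.00 Cr = 82.10 Cr
Total withheld: 649.66 Cr + 82.10 Cr = 731.76 Cr
Net pay: 8210.00 Cr − 731.76 Cr = 7478.24 Cr

7478.24 Cr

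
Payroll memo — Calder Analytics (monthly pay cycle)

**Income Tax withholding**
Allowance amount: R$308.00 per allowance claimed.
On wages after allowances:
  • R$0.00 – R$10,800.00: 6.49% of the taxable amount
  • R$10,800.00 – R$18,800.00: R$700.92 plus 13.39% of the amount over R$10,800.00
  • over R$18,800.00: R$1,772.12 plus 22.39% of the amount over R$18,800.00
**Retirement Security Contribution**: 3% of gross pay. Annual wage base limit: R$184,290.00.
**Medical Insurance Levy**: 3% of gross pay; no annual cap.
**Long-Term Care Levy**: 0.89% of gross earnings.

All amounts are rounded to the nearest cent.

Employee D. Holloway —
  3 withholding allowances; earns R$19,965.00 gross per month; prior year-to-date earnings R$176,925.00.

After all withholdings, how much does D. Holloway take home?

Income Tax: taxable = R$19,965.00 − 3×R$308.00 = R$19,041.00
  R$1,772.12 + 22.39% × (R$19,041.00 − R$18,800.00) = R$1,772.12 + 22.39% × R$241.00 = R$1,826.08
Retirement Security Contribution: cap R$184,290.00 − YTD R$176,925.00 = R$7,365.00 subject; 3% × R$7,365.00 = R$220.95
Medical Insurance Levy: 3% × R$19,965.00 = R$598.95
Long-Term Care Levy: 0.89% × R$19,965.00 = R$177.69
Total withheld: R$1,826.08 + R$220.95 + R$598.95 + R$177.69 = R$2,823.67
Net pay: R$19,965.00 − R$2,823.67 = R$17,141.33

R$17,141.33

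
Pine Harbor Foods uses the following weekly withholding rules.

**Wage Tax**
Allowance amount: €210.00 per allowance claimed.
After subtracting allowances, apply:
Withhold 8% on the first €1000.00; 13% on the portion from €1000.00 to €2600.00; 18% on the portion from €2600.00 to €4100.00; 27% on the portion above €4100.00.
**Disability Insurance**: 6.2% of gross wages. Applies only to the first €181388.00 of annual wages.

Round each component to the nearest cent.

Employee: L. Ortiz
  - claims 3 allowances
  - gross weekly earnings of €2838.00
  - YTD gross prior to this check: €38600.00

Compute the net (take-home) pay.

€2425.00

Wage Tax: taxable = €2838.00 − 3×€210.00 = €2208.00
  €80.00 + 13% × (€2208.00 − €1000.00) = €80.00 + 13% × €1208.00 = €237.04
Disability Insurance: 6.2% × €2838.00 = €175.96
Total withheld: €237.04 + €175.96 = €413.00
Net pay: €2838.00 − €413.00 = €2425.00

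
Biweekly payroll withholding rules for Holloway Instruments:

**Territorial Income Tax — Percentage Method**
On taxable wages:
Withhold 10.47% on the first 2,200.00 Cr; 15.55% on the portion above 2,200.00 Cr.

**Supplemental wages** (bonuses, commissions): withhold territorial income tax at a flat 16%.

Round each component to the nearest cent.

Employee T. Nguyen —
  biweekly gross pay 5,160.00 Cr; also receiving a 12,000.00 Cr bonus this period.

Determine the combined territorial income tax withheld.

Territorial Income Tax: taxable = 5,160.00 Cr
  230.34 Cr + 15.55% × (5,160.00 Cr − 2,200.00 Cr) = 230.34 Cr + 15.55% × 2,960.00 Cr = 690.62 Cr
Supplemental (16% flat on bonus): 16% × 12,000.00 Cr = 1,920.00 Cr
Total territorial income tax: 690.62 Cr + 1,920.00 Cr = 2,610.62 Cr

2,610.62 Cr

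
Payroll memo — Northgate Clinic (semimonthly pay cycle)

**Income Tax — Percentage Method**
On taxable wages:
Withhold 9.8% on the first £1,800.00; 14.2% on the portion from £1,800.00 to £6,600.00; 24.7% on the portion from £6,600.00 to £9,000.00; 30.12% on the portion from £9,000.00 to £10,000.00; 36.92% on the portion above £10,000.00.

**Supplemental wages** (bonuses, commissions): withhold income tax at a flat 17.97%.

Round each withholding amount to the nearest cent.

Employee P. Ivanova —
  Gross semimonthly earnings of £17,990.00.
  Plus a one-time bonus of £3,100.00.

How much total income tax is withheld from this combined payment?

£5,258.98

Income Tax: taxable = £17,990.00
  £1,752.00 + 36.92% × (£17,990.00 − £10,000.00) = £1,752.00 + 36.92% × £7,990.00 = £4,701.91
Supplemental (17.97% flat on bonus): 17.97% × £3,100.00 = £557.07
Total income tax: £4,701.91 + £557.07 = £5,258.98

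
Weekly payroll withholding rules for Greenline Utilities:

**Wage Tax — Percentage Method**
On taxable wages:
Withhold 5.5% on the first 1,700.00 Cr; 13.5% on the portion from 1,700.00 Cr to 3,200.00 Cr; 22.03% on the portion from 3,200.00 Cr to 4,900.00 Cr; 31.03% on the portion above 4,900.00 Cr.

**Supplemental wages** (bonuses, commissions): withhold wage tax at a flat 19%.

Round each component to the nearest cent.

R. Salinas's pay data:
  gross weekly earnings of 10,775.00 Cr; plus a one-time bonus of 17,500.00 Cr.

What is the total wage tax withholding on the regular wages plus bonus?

5,818.52 Cr

Wage Tax: taxable = 10,775.00 Cr
  670.51 Cr + 31.03% × (10,775.00 Cr − 4,900.00 Cr) = 670.51 Cr + 31.03% × 5,875.00 Cr = 2,493.52 Cr
Supplemental (19% flat on bonus): 19% × 17,500.00 Cr = 3,325.00 Cr
Total wage tax: 2,493.52 Cr + 3,325.00 Cr = 5,818.52 Cr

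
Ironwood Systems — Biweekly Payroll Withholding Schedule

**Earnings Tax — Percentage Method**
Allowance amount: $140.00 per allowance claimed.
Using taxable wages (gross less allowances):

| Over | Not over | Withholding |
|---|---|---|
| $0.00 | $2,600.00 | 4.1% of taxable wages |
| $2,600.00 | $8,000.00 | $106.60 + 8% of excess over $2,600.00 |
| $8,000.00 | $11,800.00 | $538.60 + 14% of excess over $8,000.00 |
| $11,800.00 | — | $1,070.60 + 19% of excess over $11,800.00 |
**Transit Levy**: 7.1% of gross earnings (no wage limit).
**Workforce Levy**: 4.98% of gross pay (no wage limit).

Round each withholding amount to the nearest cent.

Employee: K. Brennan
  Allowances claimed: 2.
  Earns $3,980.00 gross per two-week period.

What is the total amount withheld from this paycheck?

$675.38

Earnings Tax: taxable = $3,980.00 − 2×$140.00 = $3,700.00
  $106.60 + 8% × ($3,700.00 − $2,600.00) = $106.60 + 8% × $1,100.00 = $194.60
Transit Levy: 7.1% × $3,980.00 = $282.58
Workforce Levy: 4.98% × $3,980.00 = $198.20
Total: $194.60 + $282.58 + $198.20 = $675.38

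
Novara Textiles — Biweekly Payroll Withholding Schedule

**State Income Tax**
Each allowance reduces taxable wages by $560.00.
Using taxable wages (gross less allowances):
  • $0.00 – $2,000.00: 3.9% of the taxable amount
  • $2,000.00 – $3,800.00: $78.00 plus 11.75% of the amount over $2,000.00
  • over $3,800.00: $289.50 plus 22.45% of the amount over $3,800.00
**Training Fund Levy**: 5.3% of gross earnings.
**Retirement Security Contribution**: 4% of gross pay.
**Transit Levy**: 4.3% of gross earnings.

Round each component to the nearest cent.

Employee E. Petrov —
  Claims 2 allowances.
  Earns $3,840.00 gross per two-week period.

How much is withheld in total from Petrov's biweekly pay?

State Income Tax: taxable = $3,840.00 − 2×$560.00 = $2,720.00
  $78.00 + 11.75% × ($2,720.00 − $2,000.00) = $78.00 + 11.75% × $720.00 = $162.60
Training Fund Levy: 5.3% × $3,840.00 = $203.52
Retirement Security Contribution: 4% × $3,840.00 = $153.60
Transit Levy: 4.3% × $3,840.00 = $165.12
Total: $162.60 + $203.52 + $153.60 + $165.12 = $684.84

$684.84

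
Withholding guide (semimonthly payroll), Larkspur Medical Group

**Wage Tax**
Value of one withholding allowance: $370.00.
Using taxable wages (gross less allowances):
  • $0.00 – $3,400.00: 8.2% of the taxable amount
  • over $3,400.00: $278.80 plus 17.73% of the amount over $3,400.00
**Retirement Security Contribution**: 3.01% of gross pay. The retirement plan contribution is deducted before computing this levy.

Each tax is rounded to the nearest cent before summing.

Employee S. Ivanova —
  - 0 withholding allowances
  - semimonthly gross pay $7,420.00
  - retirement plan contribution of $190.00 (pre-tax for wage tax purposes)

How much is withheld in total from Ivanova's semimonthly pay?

$1,175.48

Wage Tax: taxable = $7,420.00 − $190.00 = $7,230.00
  $278.80 + 17.73% × ($7,230.00 − $3,400.00) = $278.80 + 17.73% × $3,830.00 = $957.86
Retirement Security Contribution: 3.01% × $7,230.00 = $217.62
Total: $957.86 + $217.62 = $1,175.48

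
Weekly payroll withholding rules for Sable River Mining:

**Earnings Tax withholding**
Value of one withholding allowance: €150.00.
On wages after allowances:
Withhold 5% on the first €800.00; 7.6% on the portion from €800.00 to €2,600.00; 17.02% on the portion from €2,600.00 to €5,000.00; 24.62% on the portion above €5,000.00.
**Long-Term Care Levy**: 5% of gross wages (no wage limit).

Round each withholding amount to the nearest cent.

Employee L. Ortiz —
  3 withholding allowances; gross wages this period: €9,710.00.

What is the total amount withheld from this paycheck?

€2,119.59

Earnings Tax: taxable = €9,710.00 − 3×€150.00 = €9,260.00
  €585.28 + 24.62% × (€9,260.00 − €5,000.00) = €585.28 + 24.62% × €4,260.00 = €1,634.09
Long-Term Care Levy: 5% × €9,710.00 = €485.50
Total: €1,634.09 + €485.50 = €2,119.59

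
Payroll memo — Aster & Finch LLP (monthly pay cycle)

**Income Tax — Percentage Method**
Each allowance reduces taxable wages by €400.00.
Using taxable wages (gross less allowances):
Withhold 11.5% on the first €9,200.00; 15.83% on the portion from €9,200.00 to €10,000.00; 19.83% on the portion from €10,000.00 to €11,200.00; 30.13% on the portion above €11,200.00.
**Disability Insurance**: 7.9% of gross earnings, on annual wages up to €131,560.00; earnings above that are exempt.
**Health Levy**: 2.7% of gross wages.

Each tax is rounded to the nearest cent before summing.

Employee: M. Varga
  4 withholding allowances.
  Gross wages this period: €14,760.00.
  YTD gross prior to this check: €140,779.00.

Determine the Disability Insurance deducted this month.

Disability Insurance: YTD €140,779.00 ≥ cap €131,560.00 → €0.00

€0.00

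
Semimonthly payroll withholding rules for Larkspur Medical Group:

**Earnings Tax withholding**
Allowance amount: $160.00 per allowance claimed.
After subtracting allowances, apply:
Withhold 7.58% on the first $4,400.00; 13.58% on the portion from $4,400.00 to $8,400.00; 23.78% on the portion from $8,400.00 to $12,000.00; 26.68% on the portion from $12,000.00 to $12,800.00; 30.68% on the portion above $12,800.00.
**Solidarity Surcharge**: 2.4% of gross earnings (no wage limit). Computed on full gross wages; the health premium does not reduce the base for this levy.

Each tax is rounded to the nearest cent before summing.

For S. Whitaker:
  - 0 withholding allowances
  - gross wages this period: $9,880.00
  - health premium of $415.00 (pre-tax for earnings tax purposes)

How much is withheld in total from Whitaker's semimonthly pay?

Earnings Tax: taxable = $9,880.00 − $415.00 = $9,465.00
  $876.72 + 23.78% × ($9,465.00 − $8,400.00) = $876.72 + 23.78% × $1,065.00 = $1,129.98
Solidarity Surcharge: 2.4% × $9,880.00 = $237.12
Total: $1,129.98 + $237.12 = $1,367.10

$1,367.10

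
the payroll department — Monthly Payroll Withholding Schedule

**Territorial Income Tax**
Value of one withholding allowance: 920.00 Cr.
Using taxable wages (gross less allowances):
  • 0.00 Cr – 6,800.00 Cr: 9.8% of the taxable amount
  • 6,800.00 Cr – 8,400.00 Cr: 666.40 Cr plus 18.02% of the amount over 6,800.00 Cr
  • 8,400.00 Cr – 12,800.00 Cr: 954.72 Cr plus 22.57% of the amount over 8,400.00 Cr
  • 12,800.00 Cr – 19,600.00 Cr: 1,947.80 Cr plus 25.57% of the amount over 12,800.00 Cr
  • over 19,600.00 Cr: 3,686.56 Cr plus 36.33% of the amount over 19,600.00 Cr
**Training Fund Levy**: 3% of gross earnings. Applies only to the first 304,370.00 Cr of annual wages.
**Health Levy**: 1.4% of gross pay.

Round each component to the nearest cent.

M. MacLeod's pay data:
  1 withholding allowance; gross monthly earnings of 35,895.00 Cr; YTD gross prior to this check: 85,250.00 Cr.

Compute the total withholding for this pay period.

Territorial Income Tax: taxable = 35,895.00 Cr − 1×920.00 Cr = 34,975.00 Cr
  3,686.56 Cr + 36.33% × (34,975.00 Cr − 19,600.00 Cr) = 3,686.56 Cr + 36.33% × 15,375.00 Cr = 9,272.30 Cr
Training Fund Levy: 3% × 35,895.00 Cr = 1,076.85 Cr
Health Levy: 1.4% × 35,895.00 Cr = 502.53 Cr
Total: 9,272.30 Cr + 1,076.85 Cr + 502.53 Cr = 10,851.68 Cr

10,851.68 Cr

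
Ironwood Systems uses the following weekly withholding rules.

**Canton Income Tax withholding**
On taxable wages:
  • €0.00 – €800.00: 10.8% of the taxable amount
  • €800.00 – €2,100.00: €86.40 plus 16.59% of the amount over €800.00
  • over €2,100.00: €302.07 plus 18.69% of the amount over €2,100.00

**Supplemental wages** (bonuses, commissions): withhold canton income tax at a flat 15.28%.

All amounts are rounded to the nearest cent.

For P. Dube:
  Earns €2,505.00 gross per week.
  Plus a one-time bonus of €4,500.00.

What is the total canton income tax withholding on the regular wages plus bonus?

Canton Income Tax: taxable = €2,505.00
  €302.07 + 18.69% × (€2,505.00 − €2,100.00) = €302.07 + 18.69% × €405.00 = €377.76
Supplemental (15.28% flat on bonus): 15.28% × €4,500.00 = €687.60
Total canton income tax: €377.76 + €687.60 = €1,065.36

€1,065.36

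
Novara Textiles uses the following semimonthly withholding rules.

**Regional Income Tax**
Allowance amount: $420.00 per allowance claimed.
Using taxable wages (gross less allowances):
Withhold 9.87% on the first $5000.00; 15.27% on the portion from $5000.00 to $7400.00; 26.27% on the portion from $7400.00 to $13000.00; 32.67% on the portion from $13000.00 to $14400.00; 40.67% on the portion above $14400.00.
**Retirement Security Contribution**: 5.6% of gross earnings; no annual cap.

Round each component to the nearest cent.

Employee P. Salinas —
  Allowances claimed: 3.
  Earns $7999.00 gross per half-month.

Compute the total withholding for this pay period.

$1206.99

Regional Income Tax: taxable = $7999.00 − 3×$420.00 = $6739.00
  $493.50 + 15.27% × ($6739.00 − $5000.00) = $493.50 + 15.27% × $1739.00 = $759.05
Retirement Security Contribution: 5.6% × $7999.00 = $447.94
Total: $759.05 + $447.94 = $1206.99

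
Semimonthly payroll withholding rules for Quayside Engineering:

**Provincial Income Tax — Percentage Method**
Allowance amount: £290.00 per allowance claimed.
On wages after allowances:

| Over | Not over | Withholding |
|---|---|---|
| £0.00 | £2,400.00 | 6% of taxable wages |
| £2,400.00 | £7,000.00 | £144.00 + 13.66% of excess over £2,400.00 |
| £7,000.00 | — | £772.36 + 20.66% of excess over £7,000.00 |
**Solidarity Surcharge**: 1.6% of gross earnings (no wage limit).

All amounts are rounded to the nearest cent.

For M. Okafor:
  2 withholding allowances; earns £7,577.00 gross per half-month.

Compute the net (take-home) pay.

£6,683.82

Provincial Income Tax: taxable = £7,577.00 − 2×£290.00 = £6,997.00
  £144.00 + 13.66% × (£6,997.00 − £2,400.00) = £144.00 + 13.66% × £4,597.00 = £771.95
Solidarity Surcharge: 1.6% × £7,577.00 = £121.23
Total withheld: £771.95 + £121.23 = £893.18
Net pay: £7,577.00 − £893.18 = £6,683.82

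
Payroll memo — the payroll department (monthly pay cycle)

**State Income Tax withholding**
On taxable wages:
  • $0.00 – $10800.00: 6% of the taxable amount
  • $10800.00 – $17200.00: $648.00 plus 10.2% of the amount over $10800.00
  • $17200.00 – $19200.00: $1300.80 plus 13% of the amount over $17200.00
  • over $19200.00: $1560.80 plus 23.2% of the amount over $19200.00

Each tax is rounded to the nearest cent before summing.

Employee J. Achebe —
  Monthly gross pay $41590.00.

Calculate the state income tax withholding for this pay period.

$6755.28

State Income Tax: taxable = $41590.00
  $1560.80 + 23.2% × ($41590.00 − $19200.00) = $1560.80 + 23.2% × $22390.00 = $6755.28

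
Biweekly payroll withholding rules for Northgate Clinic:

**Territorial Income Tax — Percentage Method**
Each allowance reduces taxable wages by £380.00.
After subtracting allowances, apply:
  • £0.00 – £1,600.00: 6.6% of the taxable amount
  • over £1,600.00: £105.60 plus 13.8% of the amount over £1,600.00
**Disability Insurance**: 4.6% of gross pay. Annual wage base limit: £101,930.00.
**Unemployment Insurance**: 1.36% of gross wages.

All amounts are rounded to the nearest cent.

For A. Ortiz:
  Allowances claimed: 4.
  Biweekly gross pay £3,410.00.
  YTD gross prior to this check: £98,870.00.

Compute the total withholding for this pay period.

£332.76

Territorial Income Tax: taxable = £3,410.00 − 4×£380.00 = £1,890.00
  £105.60 + 13.8% × (£1,890.00 − £1,600.00) = £105.60 + 13.8% × £290.00 = £145.62
Disability Insurance: cap £101,930.00 − YTD £98,870.00 = £3,060.00 subject; 4.6% × £3,060.00 = £140.76
Unemployment Insurance: 1.36% × £3,410.00 = £46.38
Total: £145.62 + £140.76 + £46.38 = £332.76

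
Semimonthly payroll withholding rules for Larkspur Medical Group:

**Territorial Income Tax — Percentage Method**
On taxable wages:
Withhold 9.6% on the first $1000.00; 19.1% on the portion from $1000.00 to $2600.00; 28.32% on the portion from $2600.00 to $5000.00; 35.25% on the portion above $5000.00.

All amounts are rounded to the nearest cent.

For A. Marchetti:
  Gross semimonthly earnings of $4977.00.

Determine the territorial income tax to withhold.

Territorial Income Tax: taxable = $4977.00
  $401.60 + 28.32% × ($4977.00 − $2600.00) = $401.60 + 28.32% × $2377.00 = $1074.77

$1074.77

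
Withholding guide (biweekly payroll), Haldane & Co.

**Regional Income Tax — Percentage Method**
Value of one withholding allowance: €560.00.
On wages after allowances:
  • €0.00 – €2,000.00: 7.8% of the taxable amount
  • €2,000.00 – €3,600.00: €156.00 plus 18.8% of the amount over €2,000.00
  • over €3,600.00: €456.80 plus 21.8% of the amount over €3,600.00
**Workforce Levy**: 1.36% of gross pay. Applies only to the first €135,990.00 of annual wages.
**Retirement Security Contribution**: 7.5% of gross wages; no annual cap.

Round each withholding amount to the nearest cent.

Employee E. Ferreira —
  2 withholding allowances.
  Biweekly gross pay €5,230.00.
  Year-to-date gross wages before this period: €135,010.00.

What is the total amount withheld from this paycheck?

Regional Income Tax: taxable = €5,230.00 − 2×€560.00 = €4,110.00
  €456.80 + 21.8% × (€4,110.00 − €3,600.00) = €456.80 + 21.8% × €510.00 = €567.98
Workforce Levy: cap €135,990.00 − YTD €135,010.00 = €980.00 subject; 1.36% × €980.00 = €13.33
Retirement Security Contribution: 7.5% × €5,230.00 = €392.25
Total: €567.98 + €13.33 + €392.25 = €973.56

€973.56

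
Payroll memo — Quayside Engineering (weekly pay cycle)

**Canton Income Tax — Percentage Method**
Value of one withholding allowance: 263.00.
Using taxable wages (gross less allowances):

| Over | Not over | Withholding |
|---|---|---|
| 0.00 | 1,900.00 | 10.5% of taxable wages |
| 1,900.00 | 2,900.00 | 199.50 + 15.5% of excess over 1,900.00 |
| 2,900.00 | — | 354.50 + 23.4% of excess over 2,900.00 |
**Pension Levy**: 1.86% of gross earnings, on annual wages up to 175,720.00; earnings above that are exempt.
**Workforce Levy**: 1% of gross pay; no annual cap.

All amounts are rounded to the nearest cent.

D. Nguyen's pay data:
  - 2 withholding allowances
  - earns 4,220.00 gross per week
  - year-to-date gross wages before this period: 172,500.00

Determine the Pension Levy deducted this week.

59.89

Pension Levy: cap 175,720.00 − YTD 172,500.00 = 3,220.00 subject; 1.86% × 3,220.00 = 59.89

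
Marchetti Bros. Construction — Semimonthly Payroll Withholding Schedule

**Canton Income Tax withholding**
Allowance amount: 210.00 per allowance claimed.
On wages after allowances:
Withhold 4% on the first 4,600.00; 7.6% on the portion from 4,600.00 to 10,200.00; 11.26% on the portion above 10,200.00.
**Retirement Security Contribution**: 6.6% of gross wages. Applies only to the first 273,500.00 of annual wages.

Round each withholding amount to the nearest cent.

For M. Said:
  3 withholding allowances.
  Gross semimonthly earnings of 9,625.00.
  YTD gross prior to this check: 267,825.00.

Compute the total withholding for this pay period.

892.57

Canton Income Tax: taxable = 9,625.00 − 3×210.00 = 8,995.00
  184.00 + 7.6% × (8,995.00 − 4,600.00) = 184.00 + 7.6% × 4,395.00 = 518.02
Retirement Security Contribution: cap 273,500.00 − YTD 267,825.00 = 5,675.00 subject; 6.6% × 5,675.00 = 374.55
Total: 518.02 + 374.55 = 892.57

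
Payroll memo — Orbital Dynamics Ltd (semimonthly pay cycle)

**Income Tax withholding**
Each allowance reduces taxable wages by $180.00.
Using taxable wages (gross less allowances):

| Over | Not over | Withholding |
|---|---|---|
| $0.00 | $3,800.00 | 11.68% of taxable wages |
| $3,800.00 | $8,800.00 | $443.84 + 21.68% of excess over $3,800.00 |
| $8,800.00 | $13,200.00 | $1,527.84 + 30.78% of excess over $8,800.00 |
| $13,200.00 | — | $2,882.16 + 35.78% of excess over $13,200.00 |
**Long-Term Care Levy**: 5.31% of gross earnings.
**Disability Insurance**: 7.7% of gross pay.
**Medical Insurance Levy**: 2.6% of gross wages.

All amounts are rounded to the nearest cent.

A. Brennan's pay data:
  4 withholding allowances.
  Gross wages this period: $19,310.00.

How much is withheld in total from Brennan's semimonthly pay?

Income Tax: taxable = $19,310.00 − 4×$180.00 = $18,590.00
  $2,882.16 + 35.78% × ($18,590.00 − $13,200.00) = $2,882.16 + 35.78% × $5,390.00 = $4,810.70
Long-Term Care Levy: 5.31% × $19,310.00 = $1,025.36
Disability Insurance: 7.7% × $19,310.00 = $1,486.87
Medical Insurance Levy: 2.6% × $19,310.00 = $502.06
Total: $4,810.70 + $1,025.36 + $1,486.87 + $502.06 = $7,824.99

$7,824.99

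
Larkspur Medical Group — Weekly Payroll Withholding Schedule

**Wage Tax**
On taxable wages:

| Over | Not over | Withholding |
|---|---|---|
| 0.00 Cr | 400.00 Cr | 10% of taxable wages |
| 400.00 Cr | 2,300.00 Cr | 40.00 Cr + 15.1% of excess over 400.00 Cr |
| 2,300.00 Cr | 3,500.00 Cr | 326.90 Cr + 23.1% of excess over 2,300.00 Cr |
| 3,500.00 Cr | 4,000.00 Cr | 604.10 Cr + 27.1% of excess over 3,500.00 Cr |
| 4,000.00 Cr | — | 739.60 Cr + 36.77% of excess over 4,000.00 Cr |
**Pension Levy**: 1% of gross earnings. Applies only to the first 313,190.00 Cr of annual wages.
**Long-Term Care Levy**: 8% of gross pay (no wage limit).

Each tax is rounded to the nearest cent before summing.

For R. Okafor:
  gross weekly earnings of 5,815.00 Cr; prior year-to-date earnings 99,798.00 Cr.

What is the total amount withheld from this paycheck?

1,930.33 Cr

Wage Tax: taxable = 5,815.00 Cr
  739.60 Cr + 36.77% × (5,815.00 Cr − 4,000.00 Cr) = 739.60 Cr + 36.77% × 1,815.00 Cr = 1,406.98 Cr
Pension Levy: 1% × 5,815.00 Cr = 58.15 Cr
Long-Term Care Levy: 8% × 5,815.00 Cr = 465.20 Cr
Total: 1,406.98 Cr + 58.15 Cr + 465.20 Cr = 1,930.33 Cr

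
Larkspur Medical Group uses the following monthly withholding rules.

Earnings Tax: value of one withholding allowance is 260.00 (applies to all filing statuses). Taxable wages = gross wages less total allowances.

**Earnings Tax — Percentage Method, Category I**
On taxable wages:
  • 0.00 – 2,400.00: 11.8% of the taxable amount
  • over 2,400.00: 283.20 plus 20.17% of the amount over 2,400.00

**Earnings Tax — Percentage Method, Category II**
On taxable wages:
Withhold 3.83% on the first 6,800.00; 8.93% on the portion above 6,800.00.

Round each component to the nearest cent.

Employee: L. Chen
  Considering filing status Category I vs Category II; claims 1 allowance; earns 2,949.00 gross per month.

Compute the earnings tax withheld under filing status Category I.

341.49

Earnings Tax (Category I): taxable = 2,949.00 − 1×260.00 = 2,689.00
  283.20 + 20.17% × (2,689.00 − 2,400.00) = 283.20 + 20.17% × 289.00 = 341.49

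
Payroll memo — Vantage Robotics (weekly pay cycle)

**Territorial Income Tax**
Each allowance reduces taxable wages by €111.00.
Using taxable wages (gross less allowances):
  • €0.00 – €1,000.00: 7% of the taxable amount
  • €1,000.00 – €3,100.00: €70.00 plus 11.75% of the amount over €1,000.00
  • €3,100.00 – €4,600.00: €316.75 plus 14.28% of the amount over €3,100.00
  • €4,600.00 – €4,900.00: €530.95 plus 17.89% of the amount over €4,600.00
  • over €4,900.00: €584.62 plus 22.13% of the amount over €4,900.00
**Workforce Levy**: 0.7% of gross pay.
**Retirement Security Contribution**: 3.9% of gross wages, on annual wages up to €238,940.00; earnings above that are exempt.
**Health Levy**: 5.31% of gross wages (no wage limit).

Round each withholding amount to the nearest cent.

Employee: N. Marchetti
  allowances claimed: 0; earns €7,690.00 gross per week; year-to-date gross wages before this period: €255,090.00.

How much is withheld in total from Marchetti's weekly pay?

Territorial Income Tax: taxable = €7,690.00
  €584.62 + 22.13% × (€7,690.00 − €4,900.00) = €584.62 + 22.13% × €2,790.00 = €1,202.05
Workforce Levy: 0.7% × €7,690.00 = €53.83
Retirement Security Contribution: YTD €255,090.00 ≥ cap €238,940.00 → €0.00
Health Levy: 5.31% × €7,690.00 = €408.34
Total: €1,202.05 + €53.83 + €0.00 + €408.34 = €1,664.22

€1,664.22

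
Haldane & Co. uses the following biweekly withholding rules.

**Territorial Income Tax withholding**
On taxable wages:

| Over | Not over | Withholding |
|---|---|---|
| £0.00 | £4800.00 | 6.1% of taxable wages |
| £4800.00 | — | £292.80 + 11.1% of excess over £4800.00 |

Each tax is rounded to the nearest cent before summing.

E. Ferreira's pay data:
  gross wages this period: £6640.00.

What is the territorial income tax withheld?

£497.04

Territorial Income Tax: taxable = £6640.00
  £292.80 + 11.1% × (£6640.00 − £4800.00) = £292.80 + 11.1% × £1840.00 = £497.04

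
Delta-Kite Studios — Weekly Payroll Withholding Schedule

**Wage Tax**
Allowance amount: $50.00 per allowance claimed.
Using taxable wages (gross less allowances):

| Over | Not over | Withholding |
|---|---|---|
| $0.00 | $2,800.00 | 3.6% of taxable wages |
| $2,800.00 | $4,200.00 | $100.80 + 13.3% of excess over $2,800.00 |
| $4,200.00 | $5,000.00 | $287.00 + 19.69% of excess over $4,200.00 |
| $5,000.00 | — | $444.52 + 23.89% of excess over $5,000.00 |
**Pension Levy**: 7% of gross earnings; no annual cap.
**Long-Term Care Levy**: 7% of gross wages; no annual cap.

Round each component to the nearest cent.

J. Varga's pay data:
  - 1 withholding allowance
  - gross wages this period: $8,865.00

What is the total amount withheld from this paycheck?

$2,597.02

Wage Tax: taxable = $8,865.00 − 1×$50.00 = $8,815.00
  $444.52 + 23.89% × ($8,815.00 − $5,000.00) = $444.52 + 23.89% × $3,815.00 = $1,355.92
Pension Levy: 7% × $8,865.00 = $620.55
Long-Term Care Levy: 7% × $8,865.00 = $620.55
Total: $1,355.92 + $620.55 + $620.55 = $2,597.02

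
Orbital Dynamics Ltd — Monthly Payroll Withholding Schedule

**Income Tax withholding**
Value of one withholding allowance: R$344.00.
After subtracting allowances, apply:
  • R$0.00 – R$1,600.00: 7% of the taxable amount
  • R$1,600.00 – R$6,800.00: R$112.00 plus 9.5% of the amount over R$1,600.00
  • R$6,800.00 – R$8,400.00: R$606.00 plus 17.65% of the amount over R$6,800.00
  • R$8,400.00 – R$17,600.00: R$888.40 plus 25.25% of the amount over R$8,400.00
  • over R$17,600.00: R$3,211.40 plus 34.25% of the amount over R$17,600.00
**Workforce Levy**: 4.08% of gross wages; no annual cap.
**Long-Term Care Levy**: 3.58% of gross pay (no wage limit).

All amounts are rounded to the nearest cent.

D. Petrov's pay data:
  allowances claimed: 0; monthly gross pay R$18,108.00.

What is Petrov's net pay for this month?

Income Tax: taxable = R$18,108.00
  R$3,211.40 + 34.25% × (R$18,108.00 − R$17,600.00) = R$3,211.40 + 34.25% × R$508.00 = R$3,385.39
Workforce Levy: 4.08% × R$18,108.00 = R$738.81
Long-Term Care Levy: 3.58% × R$18,108.00 = R$648.27
Total withheld: R$3,385.39 + R$738.81 + R$648.27 = R$4,772.47
Net pay: R$18,108.00 − R$4,772.47 = R$13,335.53

R$13,335.53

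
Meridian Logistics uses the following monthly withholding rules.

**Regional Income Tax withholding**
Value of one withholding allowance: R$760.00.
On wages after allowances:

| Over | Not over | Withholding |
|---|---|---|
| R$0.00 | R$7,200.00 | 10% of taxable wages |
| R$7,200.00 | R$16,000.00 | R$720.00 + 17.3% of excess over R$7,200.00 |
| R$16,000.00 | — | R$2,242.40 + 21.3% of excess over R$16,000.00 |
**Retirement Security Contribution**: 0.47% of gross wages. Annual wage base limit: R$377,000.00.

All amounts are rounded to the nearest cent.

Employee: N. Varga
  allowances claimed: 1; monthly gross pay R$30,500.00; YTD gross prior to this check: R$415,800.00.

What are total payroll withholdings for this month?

R$5,169.02

Regional Income Tax: taxable = R$30,500.00 − 1×R$760.00 = R$29,740.00
  R$2,242.40 + 21.3% × (R$29,740.00 − R$16,000.00) = R$2,242.40 + 21.3% × R$13,740.00 = R$5,169.02
Retirement Security Contribution: YTD R$415,800.00 ≥ cap R$377,000.00 → R$0.00
Total: R$5,169.02 + R$0.00 = R$5,169.02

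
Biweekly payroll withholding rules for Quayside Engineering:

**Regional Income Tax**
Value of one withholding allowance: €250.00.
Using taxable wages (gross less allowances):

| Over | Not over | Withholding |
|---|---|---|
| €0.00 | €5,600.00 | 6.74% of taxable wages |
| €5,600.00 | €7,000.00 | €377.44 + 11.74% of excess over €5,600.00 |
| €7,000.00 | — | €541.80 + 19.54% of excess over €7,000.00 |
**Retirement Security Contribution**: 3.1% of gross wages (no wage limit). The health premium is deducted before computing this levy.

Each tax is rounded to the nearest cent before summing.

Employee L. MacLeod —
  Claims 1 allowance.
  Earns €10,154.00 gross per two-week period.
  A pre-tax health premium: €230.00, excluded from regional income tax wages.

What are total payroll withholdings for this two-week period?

€1,371.94

Regional Income Tax: taxable = €10,154.00 − €230.00 − 1×€250.00 = €9,674.00
  €541.80 + 19.54% × (€9,674.00 − €7,000.00) = €541.80 + 19.54% × €2,674.00 = €1,064.30
Retirement Security Contribution: 3.1% × €9,924.00 = €307.64
Total: €1,064.30 + €307.64 = €1,371.94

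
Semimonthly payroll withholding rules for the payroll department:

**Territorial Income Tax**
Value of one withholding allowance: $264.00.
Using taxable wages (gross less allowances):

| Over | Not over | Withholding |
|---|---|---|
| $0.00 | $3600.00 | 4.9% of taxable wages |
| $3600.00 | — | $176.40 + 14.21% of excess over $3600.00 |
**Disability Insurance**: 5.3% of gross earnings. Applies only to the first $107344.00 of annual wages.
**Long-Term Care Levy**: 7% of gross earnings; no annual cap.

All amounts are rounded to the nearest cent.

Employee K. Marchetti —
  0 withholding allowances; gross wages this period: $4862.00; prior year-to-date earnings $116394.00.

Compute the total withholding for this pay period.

$696.07

Territorial Income Tax: taxable = $4862.00
  $176.40 + 14.21% × ($4862.00 − $3600.00) = $176.40 + 14.21% × $1262.00 = $355.73
Disability Insurance: YTD $116394.00 ≥ cap $107344.00 → $0.00
Long-Term Care Levy: 7% × $4862.00 = $340.34
Total: $355.73 + $0.00 + $340.34 = $696.07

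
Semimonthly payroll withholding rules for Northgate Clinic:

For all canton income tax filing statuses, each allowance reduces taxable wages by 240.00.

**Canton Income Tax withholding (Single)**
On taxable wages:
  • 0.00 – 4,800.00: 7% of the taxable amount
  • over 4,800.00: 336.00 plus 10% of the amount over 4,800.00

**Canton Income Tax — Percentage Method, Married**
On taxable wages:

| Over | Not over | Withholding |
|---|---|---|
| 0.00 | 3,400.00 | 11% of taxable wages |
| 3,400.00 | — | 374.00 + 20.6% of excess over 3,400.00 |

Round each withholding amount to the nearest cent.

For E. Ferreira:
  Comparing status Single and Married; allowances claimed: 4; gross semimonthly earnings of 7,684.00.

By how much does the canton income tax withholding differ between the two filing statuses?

Canton Income Tax (Single): taxable = 7,684.00 − 4×240.00 = 6,724.00
  336.00 + 10% × (6,724.00 − 4,800.00) = 336.00 + 10% × 1,924.00 = 528.40
Canton Income Tax (Married): taxable = 7,684.00 − 4×240.00 = 6,724.00
  374.00 + 20.6% × (6,724.00 − 3,400.00) = 374.00 + 20.6% × 3,324.00 = 1,058.74
Difference: |528.40 − 1,058.74| = 530.34 (higher under Married)

530.34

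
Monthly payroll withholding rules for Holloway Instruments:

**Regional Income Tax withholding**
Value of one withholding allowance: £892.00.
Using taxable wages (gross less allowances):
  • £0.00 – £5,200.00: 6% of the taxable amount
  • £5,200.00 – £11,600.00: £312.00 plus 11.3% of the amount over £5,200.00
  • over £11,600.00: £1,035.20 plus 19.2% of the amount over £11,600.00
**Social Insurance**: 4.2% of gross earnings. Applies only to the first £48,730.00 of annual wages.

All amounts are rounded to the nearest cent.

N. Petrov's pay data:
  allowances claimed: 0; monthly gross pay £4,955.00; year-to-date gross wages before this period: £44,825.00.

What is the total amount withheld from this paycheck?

Regional Income Tax: taxable = £4,955.00
  6% × £4,955.00 = £297.30
Social Insurance: cap £48,730.00 − YTD £44,825.00 = £3,905.00 subject; 4.2% × £3,905.00 = £164.01
Total: £297.30 + £164.01 = £461.31

£461.31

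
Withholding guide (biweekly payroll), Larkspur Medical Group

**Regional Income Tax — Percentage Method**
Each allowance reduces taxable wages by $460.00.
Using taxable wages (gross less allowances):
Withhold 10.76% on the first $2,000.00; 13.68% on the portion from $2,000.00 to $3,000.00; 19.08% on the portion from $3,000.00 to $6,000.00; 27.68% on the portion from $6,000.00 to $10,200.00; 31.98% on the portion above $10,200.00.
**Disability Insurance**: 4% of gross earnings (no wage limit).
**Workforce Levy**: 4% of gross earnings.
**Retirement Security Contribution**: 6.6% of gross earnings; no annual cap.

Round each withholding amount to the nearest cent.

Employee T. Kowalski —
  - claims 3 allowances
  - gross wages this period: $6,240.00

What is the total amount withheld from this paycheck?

$1,617.93

Regional Income Tax: taxable = $6,240.00 − 3×$460.00 = $4,860.00
  $352.00 + 19.08% × ($4,860.00 − $3,000.00) = $352.00 + 19.08% × $1,860.00 = $706.89
Disability Insurance: 4% × $6,240.00 = $249.60
Workforce Levy: 4% × $6,240.00 = $249.60
Retirement Security Contribution: 6.6% × $6,240.00 = $411.84
Total: $706.89 + $249.60 + $249.60 + $411.84 = $1,617.93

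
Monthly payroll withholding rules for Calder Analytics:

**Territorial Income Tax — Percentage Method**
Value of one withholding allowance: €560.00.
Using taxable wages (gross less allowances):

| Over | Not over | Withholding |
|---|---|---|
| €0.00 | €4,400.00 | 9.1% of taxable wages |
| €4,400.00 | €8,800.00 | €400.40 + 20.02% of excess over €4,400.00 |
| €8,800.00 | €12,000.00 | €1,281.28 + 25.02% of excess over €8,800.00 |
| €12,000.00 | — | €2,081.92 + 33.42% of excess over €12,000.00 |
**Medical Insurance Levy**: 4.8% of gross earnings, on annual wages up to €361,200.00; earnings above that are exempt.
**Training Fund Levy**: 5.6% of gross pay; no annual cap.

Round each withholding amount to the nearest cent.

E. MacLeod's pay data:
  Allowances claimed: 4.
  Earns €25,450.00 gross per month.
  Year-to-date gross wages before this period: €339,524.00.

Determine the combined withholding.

Territorial Income Tax: taxable = €25,450.00 − 4×€560.00 = €23,210.00
  €2,081.92 + 33.42% × (€23,210.00 − €12,000.00) = €2,081.92 + 33.42% × €11,210.00 = €5,828.30
Medical Insurance Levy: cap €361,200.00 − YTD €339,524.00 = €21,676.00 subject; 4.8% × €21,676.00 = €1,040.45
Training Fund Levy: 5.6% × €25,450.00 = €1,425.20
Total: €5,828.30 + €1,040.45 + €1,425.20 = €8,293.95

€8,293.95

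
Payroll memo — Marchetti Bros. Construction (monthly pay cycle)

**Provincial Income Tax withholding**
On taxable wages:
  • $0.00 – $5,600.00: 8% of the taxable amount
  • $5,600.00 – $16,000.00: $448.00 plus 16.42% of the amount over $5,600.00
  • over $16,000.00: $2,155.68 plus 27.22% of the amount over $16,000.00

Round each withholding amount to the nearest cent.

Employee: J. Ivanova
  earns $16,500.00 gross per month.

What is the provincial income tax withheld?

$2,291.78

Provincial Income Tax: taxable = $16,500.00
  $2,155.68 + 27.22% × ($16,500.00 − $16,000.00) = $2,155.68 + 27.22% × $500.00 = $2,291.78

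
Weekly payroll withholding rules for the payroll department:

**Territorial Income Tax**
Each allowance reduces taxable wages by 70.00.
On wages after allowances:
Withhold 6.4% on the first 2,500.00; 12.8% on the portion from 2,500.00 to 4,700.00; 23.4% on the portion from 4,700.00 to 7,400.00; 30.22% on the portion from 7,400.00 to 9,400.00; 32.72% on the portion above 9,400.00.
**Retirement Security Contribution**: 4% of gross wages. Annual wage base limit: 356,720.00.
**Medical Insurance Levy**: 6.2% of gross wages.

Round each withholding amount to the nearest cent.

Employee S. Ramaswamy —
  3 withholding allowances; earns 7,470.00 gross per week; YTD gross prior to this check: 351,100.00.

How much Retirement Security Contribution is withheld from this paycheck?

224.80

Retirement Security Contribution: cap 356,720.00 − YTD 351,100.00 = 5,620.00 subject; 4% × 5,620.00 = 224.80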